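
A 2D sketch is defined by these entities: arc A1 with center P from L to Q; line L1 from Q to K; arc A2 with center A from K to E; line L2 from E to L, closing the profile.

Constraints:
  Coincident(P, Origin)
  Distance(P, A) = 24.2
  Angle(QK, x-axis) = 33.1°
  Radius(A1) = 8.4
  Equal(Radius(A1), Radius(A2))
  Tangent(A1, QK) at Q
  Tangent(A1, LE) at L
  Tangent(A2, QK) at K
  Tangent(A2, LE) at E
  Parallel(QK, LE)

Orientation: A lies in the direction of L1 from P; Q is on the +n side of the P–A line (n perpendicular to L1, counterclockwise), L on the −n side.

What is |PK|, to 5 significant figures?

25.616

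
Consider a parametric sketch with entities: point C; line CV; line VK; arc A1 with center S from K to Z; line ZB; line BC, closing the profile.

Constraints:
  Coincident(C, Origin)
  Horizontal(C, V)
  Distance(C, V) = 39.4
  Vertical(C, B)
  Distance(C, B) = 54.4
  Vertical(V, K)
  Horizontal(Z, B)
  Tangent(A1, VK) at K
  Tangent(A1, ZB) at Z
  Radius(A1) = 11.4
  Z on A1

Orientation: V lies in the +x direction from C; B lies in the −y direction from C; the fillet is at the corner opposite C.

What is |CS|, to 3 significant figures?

51.3

C is at the origin; C and V share the same y with |CV| = 39.4 and V on the +x side, so V = (39.4, 0.00). C and B share the same x with |CB| = 54.4 and B on the −y side, so B = (0.00, -54.4). The virtual corner opposite C is at (39.4, -54.4). A1 meets VK tangentially, so SK is at right angles to VK and A1 meets ZB tangentially, so SZ is at right angles to ZB, with radius 11.4, so the center S sits 11.4 in from both sides at S = (28.0, -43.0). Then |CS| = |S − C| = 51.3.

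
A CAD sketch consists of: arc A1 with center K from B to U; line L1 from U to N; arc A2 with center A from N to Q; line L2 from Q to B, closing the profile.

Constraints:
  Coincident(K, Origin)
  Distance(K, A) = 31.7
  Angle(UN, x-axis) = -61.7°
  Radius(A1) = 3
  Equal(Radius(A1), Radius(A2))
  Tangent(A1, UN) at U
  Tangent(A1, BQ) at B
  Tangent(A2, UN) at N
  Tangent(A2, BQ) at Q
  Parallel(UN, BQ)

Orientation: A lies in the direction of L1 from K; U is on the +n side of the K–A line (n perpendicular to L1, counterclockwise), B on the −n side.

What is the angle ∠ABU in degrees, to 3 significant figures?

84.6°

K is at the origin and A lies 31.7 along u from K, so A = 31.7·u = (15.0, -27.9). Tangency of A1 to both parallel lines with radius 3.0 puts U and B at K ± 3.0·n: U = (2.64, 1.42), B = (-2.64, -1.42). Then cos ∠ABU = BA·BU / (|BA||BU|), giving 84.6°.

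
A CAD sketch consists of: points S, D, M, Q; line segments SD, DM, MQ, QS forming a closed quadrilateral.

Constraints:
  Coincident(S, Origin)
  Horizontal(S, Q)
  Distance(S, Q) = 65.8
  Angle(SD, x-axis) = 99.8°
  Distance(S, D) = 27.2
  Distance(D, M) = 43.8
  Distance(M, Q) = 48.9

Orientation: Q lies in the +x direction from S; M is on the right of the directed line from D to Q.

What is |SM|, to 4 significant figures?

20.98

S is at the origin; SQ is horizontal with |SQ| = 65.8 and Q in +x, so Q = (65.8, 0). SD runs at 99.8° with |SD| = 27.2, so D = (-4.630, 26.80). M is determined by |DM| = 43.8 and |MQ| = 48.9 together: it lies at the intersection of circle(D, 43.8) and circle(Q, 48.9). With |DQ| = 75.36, the foot of the radical line on DQ is 34.54 from D and the perpendicular offset is √(43.8² − 34.54²) = 26.93. Taking the right-of-DQ solution: M = (18.07, -10.65).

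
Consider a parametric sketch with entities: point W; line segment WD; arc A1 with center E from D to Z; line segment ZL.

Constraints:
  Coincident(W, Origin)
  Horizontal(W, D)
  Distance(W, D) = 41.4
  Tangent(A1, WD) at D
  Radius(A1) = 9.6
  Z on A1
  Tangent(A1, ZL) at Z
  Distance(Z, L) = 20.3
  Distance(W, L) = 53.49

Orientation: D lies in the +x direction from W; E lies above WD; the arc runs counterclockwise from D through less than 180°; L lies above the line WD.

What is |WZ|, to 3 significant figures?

52.0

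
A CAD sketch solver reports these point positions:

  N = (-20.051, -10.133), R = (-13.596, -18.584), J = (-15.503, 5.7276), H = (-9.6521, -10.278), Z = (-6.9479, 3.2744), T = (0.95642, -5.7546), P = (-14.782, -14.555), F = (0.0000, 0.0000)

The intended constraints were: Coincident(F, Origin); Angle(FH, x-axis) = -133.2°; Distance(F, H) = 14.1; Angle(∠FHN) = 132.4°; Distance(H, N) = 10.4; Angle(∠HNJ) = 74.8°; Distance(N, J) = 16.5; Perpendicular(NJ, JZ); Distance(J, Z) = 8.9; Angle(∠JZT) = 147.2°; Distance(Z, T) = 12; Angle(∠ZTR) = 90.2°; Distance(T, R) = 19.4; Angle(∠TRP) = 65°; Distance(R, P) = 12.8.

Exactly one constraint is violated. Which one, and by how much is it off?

Distance(R, P) = 12.8 — off by 8.60.

F = (0.00, 0.00) ✓; FH at -133.2° ✓; |FH| = 14.10 ✓; ∠FHN = 132.4° ✓; |HN| = 10.40 ✓; ∠HNJ = 74.80° ✓; |NJ| = 16.50 ✓; ∠(NJ, JZ) = 90.00° ✓; |JZ| = 8.900 ✓; ∠JZT = 147.2° ✓; |ZT| = 12.00 ✓; ∠ZTR = 90.20° ✓; |TR| = 19.40 ✓; ∠TRP = 65.00° ✓; |RP| = 4.200 ✗.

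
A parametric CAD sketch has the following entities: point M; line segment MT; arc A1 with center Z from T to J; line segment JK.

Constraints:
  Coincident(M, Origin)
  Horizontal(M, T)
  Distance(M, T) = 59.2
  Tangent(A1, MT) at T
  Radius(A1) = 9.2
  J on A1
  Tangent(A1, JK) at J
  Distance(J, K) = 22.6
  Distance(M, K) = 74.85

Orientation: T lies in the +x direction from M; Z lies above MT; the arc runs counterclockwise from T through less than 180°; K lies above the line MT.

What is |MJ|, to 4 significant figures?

69.05

Checks: |ZJ| = 9.200 ✓; ∠(ZJ, JK) = 90.00° ✓; |JK| = 22.60 ✓; |MK| = 74.85 ✓.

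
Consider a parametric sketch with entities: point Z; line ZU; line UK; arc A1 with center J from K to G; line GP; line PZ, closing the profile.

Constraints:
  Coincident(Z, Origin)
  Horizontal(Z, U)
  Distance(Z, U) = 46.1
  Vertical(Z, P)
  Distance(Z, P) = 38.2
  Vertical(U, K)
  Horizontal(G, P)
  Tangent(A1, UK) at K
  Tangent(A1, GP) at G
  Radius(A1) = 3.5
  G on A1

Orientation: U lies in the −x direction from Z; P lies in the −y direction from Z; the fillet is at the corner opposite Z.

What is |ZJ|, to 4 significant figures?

54.94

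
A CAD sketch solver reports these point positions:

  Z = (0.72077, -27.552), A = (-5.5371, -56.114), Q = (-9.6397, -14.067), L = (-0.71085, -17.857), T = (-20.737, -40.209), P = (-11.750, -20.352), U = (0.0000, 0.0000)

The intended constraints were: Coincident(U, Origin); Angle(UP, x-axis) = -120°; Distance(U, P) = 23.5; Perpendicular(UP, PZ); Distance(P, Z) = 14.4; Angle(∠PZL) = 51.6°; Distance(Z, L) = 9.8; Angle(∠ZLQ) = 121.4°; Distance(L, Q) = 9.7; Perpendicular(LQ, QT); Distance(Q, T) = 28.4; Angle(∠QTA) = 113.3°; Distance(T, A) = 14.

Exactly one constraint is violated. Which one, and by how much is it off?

Distance(T, A) = 14 — off by 8.00.

U = (0.00, 0.00) ✓; UP at -120.0° ✓; |UP| = 23.50 ✓; ∠(UP, PZ) = 90.00° ✓; |PZ| = 14.40 ✓; ∠PZL = 51.60° ✓; |ZL| = 9.800 ✓; ∠ZLQ = 121.4° ✓; |LQ| = 9.700 ✓; ∠(LQ, QT) = 90.00° ✓; |QT| = 28.40 ✓; ∠QTA = 113.3° ✓; |TA| = 22.00 ✗.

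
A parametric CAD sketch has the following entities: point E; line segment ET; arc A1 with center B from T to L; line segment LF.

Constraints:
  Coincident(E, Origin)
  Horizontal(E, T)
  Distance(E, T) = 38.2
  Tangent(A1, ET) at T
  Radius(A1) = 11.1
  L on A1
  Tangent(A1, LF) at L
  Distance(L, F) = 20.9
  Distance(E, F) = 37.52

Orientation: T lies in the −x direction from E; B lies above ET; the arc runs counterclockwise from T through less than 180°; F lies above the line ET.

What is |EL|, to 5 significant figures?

28.739

E is at the origin; E and T share the same y with |ET| = 38.2 and T on the −x side, so T = (-38.200, 0.0000). Since A1 is tangent to ET there, BT ⟂ ET, so B = T + (0, 11.1) = (-38.200, 11.100). Since BL ⟂ LF (tangency), |BF| = √(11.1² + 20.9²) = 23.665 regardless of where L sits on A1. So F lies on both circle(E, 37.52) and circle(B, 23.665); the above-ET intersection is F = (-23.252, 29.446). L is the foot of the tangent from F: L = (-27.311, 8.9442).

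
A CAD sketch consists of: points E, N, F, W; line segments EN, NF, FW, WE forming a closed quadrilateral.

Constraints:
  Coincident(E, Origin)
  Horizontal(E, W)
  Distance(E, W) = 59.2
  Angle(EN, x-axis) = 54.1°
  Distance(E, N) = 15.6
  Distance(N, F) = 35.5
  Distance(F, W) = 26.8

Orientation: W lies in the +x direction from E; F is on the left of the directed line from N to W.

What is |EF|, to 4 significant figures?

48.59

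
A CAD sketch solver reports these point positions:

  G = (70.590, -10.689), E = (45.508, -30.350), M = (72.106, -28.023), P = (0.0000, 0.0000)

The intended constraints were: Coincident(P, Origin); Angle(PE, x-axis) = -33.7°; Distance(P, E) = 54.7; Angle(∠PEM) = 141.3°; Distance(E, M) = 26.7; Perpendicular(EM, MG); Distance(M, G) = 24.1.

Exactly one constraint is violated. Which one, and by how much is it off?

Distance(M, G) = 24.1 — off by 6.70.

P = (0.00, 0.00) ✓; PE at -33.70° ✓; |PE| = 54.70 ✓; ∠PEM = 141.3° ✓; |EM| = 26.70 ✓; ∠(EM, MG) = 90.00° ✓; |MG| = 17.40 ✗.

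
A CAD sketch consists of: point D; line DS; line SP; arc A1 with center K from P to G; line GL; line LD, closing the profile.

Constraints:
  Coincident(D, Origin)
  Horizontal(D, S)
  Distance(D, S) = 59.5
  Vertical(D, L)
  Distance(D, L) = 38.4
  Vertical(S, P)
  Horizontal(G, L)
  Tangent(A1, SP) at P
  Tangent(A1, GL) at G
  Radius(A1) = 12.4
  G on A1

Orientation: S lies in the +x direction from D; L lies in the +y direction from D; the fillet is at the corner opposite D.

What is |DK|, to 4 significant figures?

53.80

D and L share the same x with |DL| = 38.4 and L on the +y side, so L = (0.000, 38.40). The virtual corner opposite D is at (59.50, 38.40). A1 meets SP tangentially, so KP is at right angles to SP and since A1 is tangent to GL there, KG ⟂ GL, with radius 12.4, so the center K sits 12.4 in from both sides at K = (47.10, 26.00). Then |DK| = |K − D| = 53.80.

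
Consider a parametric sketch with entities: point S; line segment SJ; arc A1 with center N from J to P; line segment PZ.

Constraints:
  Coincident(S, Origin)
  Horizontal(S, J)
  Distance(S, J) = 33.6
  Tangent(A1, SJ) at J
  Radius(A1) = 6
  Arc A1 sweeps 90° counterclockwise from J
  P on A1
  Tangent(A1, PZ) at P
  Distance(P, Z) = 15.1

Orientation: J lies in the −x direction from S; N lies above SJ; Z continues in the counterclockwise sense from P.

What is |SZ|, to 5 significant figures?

34.741

S is at the origin; SJ is horizontal with |SJ| = 33.6 and J on the −x side, so J = (-33.600, 0.0000). A1 meets SJ tangentially, so NJ is at right angles to SJ, so N = J + (0, 6) = (-33.600, 6.0000). On A1, J sits at bearing -90° from N; a 90° counterclockwise sweep puts P at bearing 0°, so P = N + 6.0·(cos 0°, sin 0°) = (-27.600, 6.0000). A1 meets PZ tangentially, so NP is at right angles to PZ, so PZ runs along (−sin 0°, cos 0°); with |PZ| = 15.1, Z = (-27.600, 21.100). Then |SZ| = |Z − S| = 34.741.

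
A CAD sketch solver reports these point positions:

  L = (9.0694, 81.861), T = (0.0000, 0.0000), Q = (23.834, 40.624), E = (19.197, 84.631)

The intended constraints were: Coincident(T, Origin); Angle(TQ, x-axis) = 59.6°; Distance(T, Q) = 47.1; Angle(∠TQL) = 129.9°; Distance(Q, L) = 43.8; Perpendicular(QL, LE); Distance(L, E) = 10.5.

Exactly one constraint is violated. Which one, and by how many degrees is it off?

Perpendicular(QL, LE) — off by 4.40°.

T = (0.00, 0.00) ✓; TQ at 59.60° ✓; |TQ| = 47.10 ✓; ∠TQL = 129.9° ✓; |QL| = 43.80 ✓; ∠(QL, LE) = 94.40° ✗; |LE| = 10.50 ✓.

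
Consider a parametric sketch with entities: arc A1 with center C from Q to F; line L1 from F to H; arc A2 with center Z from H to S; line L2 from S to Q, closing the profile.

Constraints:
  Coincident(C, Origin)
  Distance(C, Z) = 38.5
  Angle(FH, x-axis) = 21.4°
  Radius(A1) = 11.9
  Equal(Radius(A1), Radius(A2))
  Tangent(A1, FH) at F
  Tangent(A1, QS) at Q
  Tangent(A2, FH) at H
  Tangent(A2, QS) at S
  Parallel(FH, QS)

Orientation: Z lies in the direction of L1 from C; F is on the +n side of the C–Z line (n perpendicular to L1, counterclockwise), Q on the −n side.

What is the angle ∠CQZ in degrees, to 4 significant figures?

72.82°

C is at the origin and Z lies 38.5 along u from C, so Z = 38.5·u = (35.85, 14.05). Tangency of A1 to both parallel lines with radius 11.9 puts F and Q at C ± 11.9·n: F = (-4.342, 11.08), Q = (4.342, -11.08). Then cos ∠CQZ = QC·QZ / (|QC||QZ|), giving 72.82°.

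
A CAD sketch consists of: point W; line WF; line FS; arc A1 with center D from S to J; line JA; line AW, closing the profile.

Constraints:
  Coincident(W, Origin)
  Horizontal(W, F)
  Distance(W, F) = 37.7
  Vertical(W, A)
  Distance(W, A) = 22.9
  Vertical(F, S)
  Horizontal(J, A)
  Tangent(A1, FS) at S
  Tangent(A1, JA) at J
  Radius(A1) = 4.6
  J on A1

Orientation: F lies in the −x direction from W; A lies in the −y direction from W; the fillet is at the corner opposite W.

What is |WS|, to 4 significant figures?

41.91

W is at the origin; W and F share the same y with |WF| = 37.7 and F on the −x side, so F = (-37.70, 0.000). W and A share the same x with |WA| = 22.9 and A on the −y side, so A = (0.000, -22.90). The virtual corner opposite W is at (-37.70, -22.90). Tangency of A1 to FS means the radius DS is perpendicular to FS and since A1 is tangent to JA there, DJ ⟂ JA, with radius 4.6, so the center D sits 4.6 in from both sides at D = (-33.10, -18.30). That places the tangent points at S = (-37.70, -18.30) on FS and J = (-33.10, -22.90) on JA. Then |WS| = |S − W| = 41.91.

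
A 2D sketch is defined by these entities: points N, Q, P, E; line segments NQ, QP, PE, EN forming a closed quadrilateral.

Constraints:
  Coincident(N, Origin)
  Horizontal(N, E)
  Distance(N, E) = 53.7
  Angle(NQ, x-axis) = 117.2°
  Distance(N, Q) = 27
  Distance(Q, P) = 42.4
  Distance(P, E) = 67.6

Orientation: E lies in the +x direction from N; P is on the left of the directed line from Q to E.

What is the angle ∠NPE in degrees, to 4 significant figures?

49.90°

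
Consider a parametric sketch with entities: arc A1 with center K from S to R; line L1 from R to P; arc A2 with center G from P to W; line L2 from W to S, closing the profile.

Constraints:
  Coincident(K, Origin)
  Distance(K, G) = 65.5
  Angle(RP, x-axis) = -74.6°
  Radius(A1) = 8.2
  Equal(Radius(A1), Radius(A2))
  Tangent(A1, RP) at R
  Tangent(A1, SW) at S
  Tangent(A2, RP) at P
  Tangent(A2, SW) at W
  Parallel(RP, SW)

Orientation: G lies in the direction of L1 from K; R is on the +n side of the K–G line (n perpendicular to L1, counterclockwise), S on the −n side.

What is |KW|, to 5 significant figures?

66.011

The slot axis is L1's direction at -74.6°, so u = (cos -74.6°, sin -74.6°) = (0.26556, -0.96410) and n = (−sin -74.6°, cos -74.6°) = (0.96410, 0.26556). K is at the origin and G lies 65.5 along u from K, so G = 65.5·u = (17.394, -63.148). Tangency of A1 to both parallel lines with radius 8.2 puts R and S at K ± 8.2·n: R = (7.9056, 2.1776), S = (-7.9056, -2.1776). Equal radii place P and W the same way about G: P = G + 8.2·n = (25.300, -60.971), W = G − 8.2·n = (9.4883, -65.326). Then |KW| = |W − K| = 66.011.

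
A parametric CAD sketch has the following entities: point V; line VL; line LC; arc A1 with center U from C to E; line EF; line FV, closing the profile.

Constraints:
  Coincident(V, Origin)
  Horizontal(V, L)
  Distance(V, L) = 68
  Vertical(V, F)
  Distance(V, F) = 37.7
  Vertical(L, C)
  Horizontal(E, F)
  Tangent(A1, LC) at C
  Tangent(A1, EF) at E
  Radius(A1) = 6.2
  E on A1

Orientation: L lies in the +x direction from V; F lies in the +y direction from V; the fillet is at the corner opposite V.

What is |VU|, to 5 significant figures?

69.365

V is at the origin; V and L share the same y with |VL| = 68.0 and L on the +x side, so L = (68.000, 0.0000). V and F share the same x with |VF| = 37.7 and F on the +y side, so F = (0.0000, 37.700). The virtual corner opposite V is at (68.000, 37.700). A1 meets LC tangentially, so UC is at right angles to LC and since A1 is tangent to EF there, UE ⟂ EF, with radius 6.2, so the center U sits 6.2 in from both sides at U = (61.800, 31.500). Then |VU| = |U − V| = 69.365.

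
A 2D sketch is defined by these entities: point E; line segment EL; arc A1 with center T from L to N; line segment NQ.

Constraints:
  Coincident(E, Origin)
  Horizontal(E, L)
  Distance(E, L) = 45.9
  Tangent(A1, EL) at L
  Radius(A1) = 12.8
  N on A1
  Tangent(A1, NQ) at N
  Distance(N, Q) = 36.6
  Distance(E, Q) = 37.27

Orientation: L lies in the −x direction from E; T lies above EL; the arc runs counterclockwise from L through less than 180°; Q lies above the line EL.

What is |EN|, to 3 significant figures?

36.0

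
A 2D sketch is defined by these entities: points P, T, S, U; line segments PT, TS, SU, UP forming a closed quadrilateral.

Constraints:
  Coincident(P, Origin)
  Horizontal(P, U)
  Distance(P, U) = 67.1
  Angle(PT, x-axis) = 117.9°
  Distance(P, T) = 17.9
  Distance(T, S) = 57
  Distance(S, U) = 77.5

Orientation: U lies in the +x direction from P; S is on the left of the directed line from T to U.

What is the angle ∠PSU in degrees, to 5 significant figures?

54.600°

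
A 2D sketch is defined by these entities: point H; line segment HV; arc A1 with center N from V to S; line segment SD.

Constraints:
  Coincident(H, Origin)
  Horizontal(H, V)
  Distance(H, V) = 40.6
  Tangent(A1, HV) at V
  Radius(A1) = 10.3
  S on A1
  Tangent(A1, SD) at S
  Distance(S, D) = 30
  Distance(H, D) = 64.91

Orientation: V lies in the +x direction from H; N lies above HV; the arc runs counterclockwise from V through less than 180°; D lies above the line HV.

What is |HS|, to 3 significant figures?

51.9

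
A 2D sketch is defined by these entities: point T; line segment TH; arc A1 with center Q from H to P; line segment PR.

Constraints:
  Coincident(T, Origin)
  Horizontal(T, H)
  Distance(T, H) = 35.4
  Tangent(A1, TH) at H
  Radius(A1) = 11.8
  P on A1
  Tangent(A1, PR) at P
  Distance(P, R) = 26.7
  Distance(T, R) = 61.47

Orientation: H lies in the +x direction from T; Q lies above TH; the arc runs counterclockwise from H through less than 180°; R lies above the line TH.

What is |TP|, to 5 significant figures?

48.520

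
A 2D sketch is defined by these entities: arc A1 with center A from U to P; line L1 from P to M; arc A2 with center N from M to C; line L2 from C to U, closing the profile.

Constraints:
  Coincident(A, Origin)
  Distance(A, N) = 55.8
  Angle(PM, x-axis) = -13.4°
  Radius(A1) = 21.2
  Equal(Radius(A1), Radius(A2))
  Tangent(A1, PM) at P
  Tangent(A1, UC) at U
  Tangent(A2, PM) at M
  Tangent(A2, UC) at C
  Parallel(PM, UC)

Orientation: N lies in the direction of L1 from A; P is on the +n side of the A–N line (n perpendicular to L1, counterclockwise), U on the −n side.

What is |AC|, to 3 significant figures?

59.7

The slot axis is L1's direction at -13.4°, so u = (cos -13.4°, sin -13.4°) = (0.973, -0.232) and n = (−sin -13.4°, cos -13.4°) = (0.232, 0.973). A is at the origin and N lies 55.8 along u from A, so N = 55.8·u = (54.3, -12.9). Tangency of A1 to both parallel lines with radius 21.2 puts P and U at A ± 21.2·n: P = (4.91, 20.6), U = (-4.91, -20.6). Equal radii place M and C the same way about N: M = N + 21.2·n = (59.2, 7.69), C = N − 21.2·n = (49.4, -33.6). Then |AC| = |C − A| = 59.7.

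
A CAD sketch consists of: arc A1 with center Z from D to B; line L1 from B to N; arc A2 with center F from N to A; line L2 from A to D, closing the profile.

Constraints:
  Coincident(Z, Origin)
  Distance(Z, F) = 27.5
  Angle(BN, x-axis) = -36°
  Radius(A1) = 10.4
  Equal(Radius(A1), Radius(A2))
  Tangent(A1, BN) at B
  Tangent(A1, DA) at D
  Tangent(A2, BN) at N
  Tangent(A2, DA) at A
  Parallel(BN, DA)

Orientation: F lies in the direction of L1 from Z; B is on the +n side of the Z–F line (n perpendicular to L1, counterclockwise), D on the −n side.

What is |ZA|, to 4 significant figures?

29.40

The slot axis is L1's direction at -36.0°, so u = (cos -36.0°, sin -36.0°) = (0.8090, -0.5878) and n = (−sin -36.0°, cos -36.0°) = (0.5878, 0.8090). Z is at the origin and F lies 27.5 along u from Z, so F = 27.5·u = (22.25, -16.16). Tangency of A1 to both parallel lines with radius 10.4 puts B and D at Z ± 10.4·n: B = (6.113, 8.414), D = (-6.113, -8.414). Equal radii place N and A the same way about F: N = F + 10.4·n = (28.36, -7.750), A = F − 10.4·n = (16.14, -24.58). Then |ZA| = |A − Z| = 29.40.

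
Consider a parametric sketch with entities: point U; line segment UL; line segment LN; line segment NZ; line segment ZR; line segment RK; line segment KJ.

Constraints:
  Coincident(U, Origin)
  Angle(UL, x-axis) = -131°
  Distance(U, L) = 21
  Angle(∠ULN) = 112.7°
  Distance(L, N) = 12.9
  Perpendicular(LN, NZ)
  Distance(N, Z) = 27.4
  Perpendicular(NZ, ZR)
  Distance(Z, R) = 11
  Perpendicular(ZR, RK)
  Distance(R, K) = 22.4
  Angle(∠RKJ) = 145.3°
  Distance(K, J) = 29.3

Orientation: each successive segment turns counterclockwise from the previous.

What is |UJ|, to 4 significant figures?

46.81

U is at the origin; UL runs at -131.0° with length 21.0, so L = (-13.78, -15.85). ∠ULN = 112.7° gives LN at -63.70° from the x-axis; with |LN| = 12.9, N = (-8.062, -27.41). LN ⟂ NZ, so NZ runs at 26.30°; with |NZ| = 27.4, Z = (16.50, -15.27). NZ ⟂ ZR, so ZR runs at 116.3°; with |ZR| = 11.0, R = (11.63, -5.412). The perpendicularity gives RK at right angles to ZR, so RK runs at -153.7°; with |RK| = 22.4, K = (-8.453, -15.34). ∠RKJ = 145.3° gives KJ at -119.0° from the x-axis; with |KJ| = 29.3, J = (-22.66, -40.96). Then |UJ| = |J − U| = 46.81.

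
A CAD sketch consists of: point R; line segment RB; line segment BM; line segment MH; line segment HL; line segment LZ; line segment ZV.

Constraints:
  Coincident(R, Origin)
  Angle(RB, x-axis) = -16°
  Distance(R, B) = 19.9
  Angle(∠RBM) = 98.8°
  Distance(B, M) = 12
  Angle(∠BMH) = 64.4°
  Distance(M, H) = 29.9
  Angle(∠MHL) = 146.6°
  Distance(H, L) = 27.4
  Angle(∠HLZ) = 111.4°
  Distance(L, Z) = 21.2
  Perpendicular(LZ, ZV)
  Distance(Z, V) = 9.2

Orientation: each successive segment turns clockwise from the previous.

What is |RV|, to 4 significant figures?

32.57

R is at the origin; RB runs at -16.0° with length 19.9, so B = (19.13, -5.485). ∠RBM = 98.8° gives BM at -97.20° from the x-axis; with |BM| = 12.0, M = (17.63, -17.39). ∠BMH = 64.4° gives MH at 147.2° from the x-axis; with |MH| = 29.9, H = (-7.508, -1.193). ∠MHL = 146.6° gives HL at 113.8° from the x-axis; with |HL| = 27.4, L = (-18.56, 23.88). ∠HLZ = 111.4° gives LZ at 45.20° from the x-axis; with |LZ| = 21.2, Z = (-3.627, 38.92). LZ ⟂ ZV, so ZV runs at -44.80°; with |ZV| = 9.2, V = (2.901, 32.44). Then |RV| = |V − R| = 32.57.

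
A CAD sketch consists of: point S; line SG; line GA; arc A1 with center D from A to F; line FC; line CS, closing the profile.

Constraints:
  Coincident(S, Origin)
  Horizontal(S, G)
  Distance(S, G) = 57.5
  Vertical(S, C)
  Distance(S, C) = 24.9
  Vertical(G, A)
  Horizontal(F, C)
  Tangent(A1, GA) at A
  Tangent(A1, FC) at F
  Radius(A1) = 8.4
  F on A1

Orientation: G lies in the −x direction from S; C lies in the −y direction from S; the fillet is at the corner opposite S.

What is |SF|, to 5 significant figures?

55.053

The virtual corner opposite S is at (-57.500, -24.900). A1 meets GA tangentially, so DA is at right angles to GA and since A1 is tangent to FC there, DF ⟂ FC, with radius 8.4, so the center D sits 8.4 in from both sides at D = (-49.100, -16.500). That places the tangent points at A = (-57.500, -16.500) on GA and F = (-49.100, -24.900) on FC. Then |SF| = |F − S| = 55.053.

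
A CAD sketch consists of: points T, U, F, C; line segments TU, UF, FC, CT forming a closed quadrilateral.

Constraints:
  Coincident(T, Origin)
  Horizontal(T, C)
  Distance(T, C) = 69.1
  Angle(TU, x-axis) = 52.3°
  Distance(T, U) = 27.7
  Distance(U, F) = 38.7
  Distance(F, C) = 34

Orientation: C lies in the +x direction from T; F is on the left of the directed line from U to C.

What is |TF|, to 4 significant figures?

62.68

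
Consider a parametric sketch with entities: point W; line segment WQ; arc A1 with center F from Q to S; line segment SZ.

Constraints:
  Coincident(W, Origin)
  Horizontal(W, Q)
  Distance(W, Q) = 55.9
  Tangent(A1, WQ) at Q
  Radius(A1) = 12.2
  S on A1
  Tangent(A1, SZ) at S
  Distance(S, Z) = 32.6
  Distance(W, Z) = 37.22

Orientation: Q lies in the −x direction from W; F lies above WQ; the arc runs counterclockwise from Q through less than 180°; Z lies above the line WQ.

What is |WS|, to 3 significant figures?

47.1

Checks: |FS| = 12.20 ✓; ∠(FS, SZ) = 90.00° ✓; |SZ| = 32.60 ✓; |WZ| = 37.22 ✓.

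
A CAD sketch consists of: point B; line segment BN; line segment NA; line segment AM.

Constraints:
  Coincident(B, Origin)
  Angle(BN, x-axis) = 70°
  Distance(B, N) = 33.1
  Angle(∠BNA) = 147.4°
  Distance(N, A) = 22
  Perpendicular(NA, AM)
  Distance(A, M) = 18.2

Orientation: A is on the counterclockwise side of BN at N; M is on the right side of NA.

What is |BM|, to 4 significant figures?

61.54

∠BNA = 147.4°, so NA runs at 70.0° + (180° − 147.4°) = 102.6° from the x-axis; with |NA| = 22.0, A = N + 22.0·(cos 102.6°, sin 102.6°) = (6.522, 52.57). NA is perpendicular to AM; with |AM| = 18.2 on the right of NA, M = A + 18.2·(0.9759, 0.2181) = (24.28, 56.54). Then |BM| = |M − B| = 61.54.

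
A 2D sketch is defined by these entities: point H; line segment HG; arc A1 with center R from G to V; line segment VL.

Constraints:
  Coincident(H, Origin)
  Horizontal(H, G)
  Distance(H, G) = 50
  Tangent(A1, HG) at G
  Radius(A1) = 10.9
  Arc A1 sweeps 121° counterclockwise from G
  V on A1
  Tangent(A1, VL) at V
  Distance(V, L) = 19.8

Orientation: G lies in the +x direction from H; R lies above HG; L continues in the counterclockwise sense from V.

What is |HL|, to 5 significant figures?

59.469

H is at the origin; H and G share the same y with |HG| = 50.0 and G on the +x side, so G = (50.000, 0.0000). A1 meets HG tangentially, so RG is at right angles to HG, so R = G + (0, 10.9) = (50.000, 10.900). On A1, G sits at bearing -90° from R; a 121° counterclockwise sweep puts V at bearing 31°, so V = R + 10.9·(cos 31°, sin 31°) = (59.343, 16.514). The tangent condition forces RV to be normal to VL, so VL runs along (−sin 31°, cos 31°); with |VL| = 19.8, L = (49.145, 33.486). Then |HL| = |L − H| = 59.469.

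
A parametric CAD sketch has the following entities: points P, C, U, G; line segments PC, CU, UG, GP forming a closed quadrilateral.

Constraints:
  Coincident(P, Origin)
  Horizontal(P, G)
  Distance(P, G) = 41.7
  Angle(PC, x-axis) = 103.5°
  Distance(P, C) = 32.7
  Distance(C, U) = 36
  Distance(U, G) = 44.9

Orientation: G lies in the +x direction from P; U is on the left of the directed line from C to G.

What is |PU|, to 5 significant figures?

50.109

Checks: |CU| = 36.00 ✓; |UG| = 44.90 ✓.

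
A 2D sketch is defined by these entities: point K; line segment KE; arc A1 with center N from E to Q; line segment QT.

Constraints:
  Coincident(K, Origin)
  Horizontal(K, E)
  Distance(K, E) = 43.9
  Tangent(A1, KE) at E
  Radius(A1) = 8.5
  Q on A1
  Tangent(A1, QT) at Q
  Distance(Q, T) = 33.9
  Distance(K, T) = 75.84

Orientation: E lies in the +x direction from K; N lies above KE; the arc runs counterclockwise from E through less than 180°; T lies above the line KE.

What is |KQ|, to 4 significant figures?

51.52

K is at the origin; KE is horizontal with |KE| = 43.9 and E on the +x side, so E = (43.90, 0.000). A1 meets KE tangentially, so NE is at right angles to KE, so N = E + (0, 8.5) = (43.90, 8.500). Since NQ ⟂ QT (tangency), |NT| = √(8.5² + 33.9²) = 34.95 regardless of where Q sits on A1. So T lies on both circle(K, 75.84) and circle(N, 34.95); the above-KE intersection is T = (67.78, 34.01). Q is the foot of the tangent from T: Q = (51.33, 4.375).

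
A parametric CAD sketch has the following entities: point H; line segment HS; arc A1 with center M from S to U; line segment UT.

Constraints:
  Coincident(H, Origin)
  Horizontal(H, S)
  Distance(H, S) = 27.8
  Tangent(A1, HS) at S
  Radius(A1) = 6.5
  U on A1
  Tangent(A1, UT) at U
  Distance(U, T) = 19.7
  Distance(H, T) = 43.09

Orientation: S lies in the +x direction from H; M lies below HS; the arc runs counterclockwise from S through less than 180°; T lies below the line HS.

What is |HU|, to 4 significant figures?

24.81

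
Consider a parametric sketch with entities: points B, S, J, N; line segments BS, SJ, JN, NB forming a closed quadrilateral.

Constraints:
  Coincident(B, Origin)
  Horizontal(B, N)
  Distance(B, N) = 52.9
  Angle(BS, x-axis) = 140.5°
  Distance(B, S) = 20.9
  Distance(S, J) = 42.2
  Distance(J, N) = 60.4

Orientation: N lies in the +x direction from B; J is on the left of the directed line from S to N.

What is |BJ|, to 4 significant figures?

46.23

Checks: |SJ| = 42.20 ✓; |JN| = 60.40 ✓.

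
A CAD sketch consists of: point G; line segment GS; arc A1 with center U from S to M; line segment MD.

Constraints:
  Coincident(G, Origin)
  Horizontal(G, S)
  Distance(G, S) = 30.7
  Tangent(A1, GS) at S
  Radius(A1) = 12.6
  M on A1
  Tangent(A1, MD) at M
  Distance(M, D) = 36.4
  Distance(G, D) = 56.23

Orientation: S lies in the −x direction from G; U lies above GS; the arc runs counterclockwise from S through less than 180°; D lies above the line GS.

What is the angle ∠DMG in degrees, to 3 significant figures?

139°

Checks: |GS| = 30.70 ✓; |UM| = 12.60 ✓; ∠(UM, MD) = 90.00° ✓; |MD| = 36.40 ✓; |GD| = 56.23 ✓.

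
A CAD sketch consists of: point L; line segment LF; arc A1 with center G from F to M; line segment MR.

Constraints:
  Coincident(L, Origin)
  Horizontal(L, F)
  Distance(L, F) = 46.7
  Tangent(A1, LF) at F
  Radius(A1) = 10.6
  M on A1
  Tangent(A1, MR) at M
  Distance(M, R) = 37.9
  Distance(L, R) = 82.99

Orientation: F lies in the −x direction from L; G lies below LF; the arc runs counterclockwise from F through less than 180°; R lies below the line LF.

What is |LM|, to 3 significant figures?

56.6

Checks: |GF| = 10.60 ✓; |GM| = 10.60 ✓; ∠(GM, MR) = 90.00° ✓; |MR| = 37.90 ✓; |LR| = 82.99 ✓.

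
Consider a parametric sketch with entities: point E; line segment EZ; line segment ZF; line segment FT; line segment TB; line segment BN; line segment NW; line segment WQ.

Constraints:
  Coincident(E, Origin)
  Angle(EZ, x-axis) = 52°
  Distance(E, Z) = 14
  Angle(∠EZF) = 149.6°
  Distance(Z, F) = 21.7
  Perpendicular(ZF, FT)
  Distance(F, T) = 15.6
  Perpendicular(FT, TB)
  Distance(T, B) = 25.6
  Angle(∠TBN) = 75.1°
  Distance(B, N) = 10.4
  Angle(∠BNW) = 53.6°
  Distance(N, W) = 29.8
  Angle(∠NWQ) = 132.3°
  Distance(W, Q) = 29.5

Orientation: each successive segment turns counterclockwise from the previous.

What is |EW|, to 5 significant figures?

36.620

∠TBN = 75.1° gives BN at 7.3000° from the x-axis; with |BN| = 10.4, N = (2.9562, 10.551). ∠BNW = 53.6° gives NW at 133.70° from the x-axis; with |NW| = 29.8, W = (-17.632, 32.096). Then |EW| = |W − E| = 36.620.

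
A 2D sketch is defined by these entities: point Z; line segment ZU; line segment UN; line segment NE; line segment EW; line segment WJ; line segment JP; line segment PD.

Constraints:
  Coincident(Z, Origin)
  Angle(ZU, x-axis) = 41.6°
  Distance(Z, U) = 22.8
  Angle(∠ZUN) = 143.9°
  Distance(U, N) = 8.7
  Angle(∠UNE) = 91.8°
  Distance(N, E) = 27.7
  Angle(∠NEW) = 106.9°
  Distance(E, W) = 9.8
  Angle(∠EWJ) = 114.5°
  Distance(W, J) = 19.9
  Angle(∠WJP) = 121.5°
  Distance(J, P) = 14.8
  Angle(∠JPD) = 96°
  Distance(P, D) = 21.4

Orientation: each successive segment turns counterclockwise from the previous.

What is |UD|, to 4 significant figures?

12.92

Z is at the origin; ZU runs at 41.6° with length 22.8, so U = (17.05, 15.14). ∠ZUN = 143.9° gives UN at 77.70° from the x-axis; with |UN| = 8.7, N = (18.90, 23.64). ∠UNE = 91.8° gives NE at 165.9° from the x-axis; with |NE| = 27.7, E = (-7.962, 30.39). ∠NEW = 106.9° gives EW at -121.0° from the x-axis; with |EW| = 9.8, W = (-13.01, 21.99). ∠EWJ = 114.5° gives WJ at -55.50° from the x-axis; with |WJ| = 19.9, J = (-1.738, 5.586). ∠WJP = 121.5° gives JP at 3.000° from the x-axis; with |JP| = 14.8, P = (13.04, 6.360). ∠JPD = 96.0° gives PD at 87.00° from the x-axis; with |PD| = 21.4, D = (14.16, 27.73). Then |UD| = |D − U| = 12.92.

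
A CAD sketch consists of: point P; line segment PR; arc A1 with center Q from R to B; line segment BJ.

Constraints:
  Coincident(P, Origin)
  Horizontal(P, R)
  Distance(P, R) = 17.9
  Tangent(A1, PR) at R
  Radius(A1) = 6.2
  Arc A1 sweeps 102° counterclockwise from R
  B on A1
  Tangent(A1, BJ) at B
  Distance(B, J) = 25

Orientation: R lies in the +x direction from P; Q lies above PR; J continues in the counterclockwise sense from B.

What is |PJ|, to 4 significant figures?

37.05

On A1, R sits at bearing -90° from Q; a 102° counterclockwise sweep puts B at bearing 12°, so B = Q + 6.2·(cos 12°, sin 12°) = (23.96, 7.489). A1 meets BJ tangentially, so QB is at right angles to BJ, so BJ runs along (−sin 12°, cos 12°); with |BJ| = 25.0, J = (18.77, 31.94). Then |PJ| = |J − P| = 37.05.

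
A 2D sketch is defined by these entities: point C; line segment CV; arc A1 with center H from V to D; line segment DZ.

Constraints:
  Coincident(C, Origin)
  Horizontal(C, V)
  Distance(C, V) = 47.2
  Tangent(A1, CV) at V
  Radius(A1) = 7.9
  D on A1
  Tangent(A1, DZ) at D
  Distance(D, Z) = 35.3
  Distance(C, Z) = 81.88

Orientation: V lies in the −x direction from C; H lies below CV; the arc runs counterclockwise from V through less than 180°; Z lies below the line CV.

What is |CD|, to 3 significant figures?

53.2

C is at the origin; C and V share the same y with |CV| = 47.2 and V on the −x side, so V = (-47.2, 0.00). Tangency of A1 to CV means the radius HV is perpendicular to CV, so H = V + (0, -7.9) = (-47.2, -7.90). Since HD ⟂ DZ (tangency), |HZ| = √(7.9² + 35.3²) = 36.2 regardless of where D sits on A1. So Z lies on both circle(C, 81.88) and circle(H, 36.2); the below-CV intersection is Z = (-76.6, -29.0). D is the foot of the tangent from Z: D = (-53.1, -2.65).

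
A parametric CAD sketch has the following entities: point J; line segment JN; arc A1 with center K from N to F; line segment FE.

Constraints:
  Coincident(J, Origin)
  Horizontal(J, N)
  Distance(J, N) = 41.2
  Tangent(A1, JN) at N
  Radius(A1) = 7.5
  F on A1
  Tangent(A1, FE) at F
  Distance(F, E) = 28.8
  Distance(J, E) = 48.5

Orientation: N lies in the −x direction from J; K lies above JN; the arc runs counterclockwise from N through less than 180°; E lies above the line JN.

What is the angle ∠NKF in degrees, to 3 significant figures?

87.7°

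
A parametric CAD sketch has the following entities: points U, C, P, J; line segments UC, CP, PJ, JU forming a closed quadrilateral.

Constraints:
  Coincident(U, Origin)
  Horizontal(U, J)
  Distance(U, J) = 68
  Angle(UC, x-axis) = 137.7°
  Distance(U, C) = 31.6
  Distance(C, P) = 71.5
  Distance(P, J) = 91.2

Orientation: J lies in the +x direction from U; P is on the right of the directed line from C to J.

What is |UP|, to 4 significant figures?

49.62

U is at the origin; U and J share the same y with |UJ| = 68.0 and J in +x, so J = (68.0, 0). UC runs at 137.7° with |UC| = 31.6, so C = (-23.37, 21.27). P is determined by |CP| = 71.5 and |PJ| = 91.2 together: it lies at the intersection of circle(C, 71.5) and circle(J, 91.2). With |CJ| = 93.81, the foot of the radical line on CJ is 29.82 from C and the perpendicular offset is √(71.5² − 29.82²) = 64.98. Taking the right-of-CJ solution: P = (-9.055, -48.78).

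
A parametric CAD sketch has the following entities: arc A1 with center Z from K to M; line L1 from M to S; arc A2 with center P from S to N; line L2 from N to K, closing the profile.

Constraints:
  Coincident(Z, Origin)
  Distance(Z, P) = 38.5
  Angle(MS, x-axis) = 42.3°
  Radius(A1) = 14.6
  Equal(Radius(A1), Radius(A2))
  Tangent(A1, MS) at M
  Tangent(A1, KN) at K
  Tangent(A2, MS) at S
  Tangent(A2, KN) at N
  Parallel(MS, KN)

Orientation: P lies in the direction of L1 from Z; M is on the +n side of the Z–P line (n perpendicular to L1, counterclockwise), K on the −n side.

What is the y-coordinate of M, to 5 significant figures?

10.799

Z is at the origin and P lies 38.5 along u from Z, so P = 38.5·u = (28.476, 25.911). Tangency of A1 to both parallel lines with radius 14.6 puts M and K at Z ± 14.6·n: M = (-9.8260, 10.799), K = (9.8260, -10.799). So M.y = 10.799.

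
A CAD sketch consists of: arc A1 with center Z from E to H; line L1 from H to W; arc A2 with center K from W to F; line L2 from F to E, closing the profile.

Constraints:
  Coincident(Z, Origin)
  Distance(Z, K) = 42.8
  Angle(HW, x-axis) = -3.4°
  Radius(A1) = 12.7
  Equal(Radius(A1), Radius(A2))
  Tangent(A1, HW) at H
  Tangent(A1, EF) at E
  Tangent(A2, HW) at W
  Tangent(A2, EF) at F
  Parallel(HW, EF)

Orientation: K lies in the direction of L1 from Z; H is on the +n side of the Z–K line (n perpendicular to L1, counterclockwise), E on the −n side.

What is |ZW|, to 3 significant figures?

44.6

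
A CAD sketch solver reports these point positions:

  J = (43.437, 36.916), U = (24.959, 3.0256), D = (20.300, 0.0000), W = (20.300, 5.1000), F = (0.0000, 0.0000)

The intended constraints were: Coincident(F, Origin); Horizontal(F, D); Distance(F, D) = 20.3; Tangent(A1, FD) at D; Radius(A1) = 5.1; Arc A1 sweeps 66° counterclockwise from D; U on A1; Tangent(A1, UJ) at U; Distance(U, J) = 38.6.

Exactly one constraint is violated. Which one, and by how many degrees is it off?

Tangent(A1, UJ) at U — off by 4.60°.

F = (0.00, 0.00) ✓; F.y = 0.00, D.y = 0.00 ✓; |FD| = 20.30 ✓; ∠(WD, DF) = 90.00° ✓; |WD| = 5.100 ✓; bearing(W→U) − bearing(W→D) = 66.00° ✓; |WU| = 5.100 ✓; ∠(WU, UJ) = 94.60° ✗; |UJ| = 38.60 ✓.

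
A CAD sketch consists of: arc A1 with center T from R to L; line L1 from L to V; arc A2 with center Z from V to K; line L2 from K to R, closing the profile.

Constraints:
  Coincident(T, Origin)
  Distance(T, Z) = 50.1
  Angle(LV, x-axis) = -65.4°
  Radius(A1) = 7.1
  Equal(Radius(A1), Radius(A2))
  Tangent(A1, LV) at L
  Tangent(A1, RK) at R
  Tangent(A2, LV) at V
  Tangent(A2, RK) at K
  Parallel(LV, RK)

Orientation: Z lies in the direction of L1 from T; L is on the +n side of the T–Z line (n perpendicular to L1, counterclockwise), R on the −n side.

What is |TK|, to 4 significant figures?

50.60

The slot axis is L1's direction at -65.4°, so u = (cos -65.4°, sin -65.4°) = (0.4163, -0.9092) and n = (−sin -65.4°, cos -65.4°) = (0.9092, 0.4163). T is at the origin and Z lies 50.1 along u from T, so Z = 50.1·u = (20.86, -45.55). Tangency of A1 to both parallel lines with radius 7.1 puts L and R at T ± 7.1·n: L = (6.456, 2.956), R = (-6.456, -2.956). Equal radii place V and K the same way about Z: V = Z + 7.1·n = (27.31, -42.60), K = Z − 7.1·n = (14.40, -48.51). Then |TK| = |K − T| = 50.60.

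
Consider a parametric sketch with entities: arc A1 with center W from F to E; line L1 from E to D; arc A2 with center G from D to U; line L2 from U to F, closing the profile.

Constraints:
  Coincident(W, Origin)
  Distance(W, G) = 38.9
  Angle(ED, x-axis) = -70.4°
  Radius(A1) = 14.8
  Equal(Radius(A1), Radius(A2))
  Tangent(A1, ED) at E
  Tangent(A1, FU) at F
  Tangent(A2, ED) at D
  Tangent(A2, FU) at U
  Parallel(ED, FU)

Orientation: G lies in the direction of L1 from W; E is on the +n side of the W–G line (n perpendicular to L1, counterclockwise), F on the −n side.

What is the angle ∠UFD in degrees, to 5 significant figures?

37.268°

Tangency of A1 to both parallel lines with radius 14.8 puts E and F at W ± 14.8·n: E = (13.942, 4.9647), F = (-13.942, -4.9647). Equal radii place D and U the same way about G: D = G + 14.8·n = (26.992, -31.681), U = G − 14.8·n = (-0.89338, -41.611). Then cos ∠UFD = FU·FD / (|FU||FD|), giving 37.268°.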